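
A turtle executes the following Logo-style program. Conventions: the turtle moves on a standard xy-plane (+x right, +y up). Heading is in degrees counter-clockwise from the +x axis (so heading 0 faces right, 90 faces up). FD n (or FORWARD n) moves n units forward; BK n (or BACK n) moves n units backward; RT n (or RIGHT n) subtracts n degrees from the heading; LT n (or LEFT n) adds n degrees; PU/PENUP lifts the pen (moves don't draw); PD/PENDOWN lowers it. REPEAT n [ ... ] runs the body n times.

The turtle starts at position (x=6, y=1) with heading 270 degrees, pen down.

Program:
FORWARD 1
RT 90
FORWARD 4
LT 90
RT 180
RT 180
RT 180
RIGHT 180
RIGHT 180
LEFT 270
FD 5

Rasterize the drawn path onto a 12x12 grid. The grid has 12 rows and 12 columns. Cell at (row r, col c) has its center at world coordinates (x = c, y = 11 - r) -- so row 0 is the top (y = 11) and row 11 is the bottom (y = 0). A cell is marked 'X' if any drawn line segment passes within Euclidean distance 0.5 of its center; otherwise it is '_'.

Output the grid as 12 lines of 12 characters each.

Answer: ____________
____________
____________
____________
____________
____________
____________
____________
____________
____________
______X_____
__XXXXXX____

Derivation:
Segment 0: (6,1) -> (6,0)
Segment 1: (6,0) -> (2,0)
Segment 2: (2,0) -> (7,0)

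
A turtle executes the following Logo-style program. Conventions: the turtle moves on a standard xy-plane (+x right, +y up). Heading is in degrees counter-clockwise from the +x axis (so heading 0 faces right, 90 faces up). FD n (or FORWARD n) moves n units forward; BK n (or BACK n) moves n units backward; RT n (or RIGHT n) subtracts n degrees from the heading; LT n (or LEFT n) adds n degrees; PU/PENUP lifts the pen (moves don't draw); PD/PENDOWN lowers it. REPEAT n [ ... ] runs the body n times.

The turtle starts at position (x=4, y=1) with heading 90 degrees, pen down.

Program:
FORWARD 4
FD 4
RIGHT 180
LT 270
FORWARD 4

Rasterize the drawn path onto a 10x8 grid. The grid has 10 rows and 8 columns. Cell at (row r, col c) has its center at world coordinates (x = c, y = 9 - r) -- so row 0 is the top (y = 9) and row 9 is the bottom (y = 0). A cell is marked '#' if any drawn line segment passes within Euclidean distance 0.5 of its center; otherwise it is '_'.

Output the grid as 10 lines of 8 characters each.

Segment 0: (4,1) -> (4,5)
Segment 1: (4,5) -> (4,9)
Segment 2: (4,9) -> (0,9)

Answer: #####___
____#___
____#___
____#___
____#___
____#___
____#___
____#___
____#___
________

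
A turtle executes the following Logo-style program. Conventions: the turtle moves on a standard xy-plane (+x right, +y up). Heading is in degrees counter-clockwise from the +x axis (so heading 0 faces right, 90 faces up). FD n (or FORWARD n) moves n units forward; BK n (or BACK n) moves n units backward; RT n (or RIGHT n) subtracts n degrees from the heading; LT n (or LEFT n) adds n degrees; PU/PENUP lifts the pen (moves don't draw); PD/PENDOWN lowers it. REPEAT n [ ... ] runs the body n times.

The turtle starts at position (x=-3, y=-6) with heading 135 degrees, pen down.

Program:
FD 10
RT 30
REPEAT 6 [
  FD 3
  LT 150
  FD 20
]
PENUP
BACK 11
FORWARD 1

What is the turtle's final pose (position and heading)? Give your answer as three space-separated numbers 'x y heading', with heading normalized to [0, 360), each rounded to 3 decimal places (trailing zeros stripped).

Executing turtle program step by step:
Start: pos=(-3,-6), heading=135, pen down
FD 10: (-3,-6) -> (-10.071,1.071) [heading=135, draw]
RT 30: heading 135 -> 105
REPEAT 6 [
  -- iteration 1/6 --
  FD 3: (-10.071,1.071) -> (-10.848,3.969) [heading=105, draw]
  LT 150: heading 105 -> 255
  FD 20: (-10.848,3.969) -> (-16.024,-15.35) [heading=255, draw]
  -- iteration 2/6 --
  FD 3: (-16.024,-15.35) -> (-16.8,-18.247) [heading=255, draw]
  LT 150: heading 255 -> 45
  FD 20: (-16.8,-18.247) -> (-2.658,-4.105) [heading=45, draw]
  -- iteration 3/6 --
  FD 3: (-2.658,-4.105) -> (-0.537,-1.984) [heading=45, draw]
  LT 150: heading 45 -> 195
  FD 20: (-0.537,-1.984) -> (-19.855,-7.16) [heading=195, draw]
  -- iteration 4/6 --
  FD 3: (-19.855,-7.16) -> (-22.753,-7.937) [heading=195, draw]
  LT 150: heading 195 -> 345
  FD 20: (-22.753,-7.937) -> (-3.435,-13.113) [heading=345, draw]
  -- iteration 5/6 --
  FD 3: (-3.435,-13.113) -> (-0.537,-13.89) [heading=345, draw]
  LT 150: heading 345 -> 135
  FD 20: (-0.537,-13.89) -> (-14.679,0.252) [heading=135, draw]
  -- iteration 6/6 --
  FD 3: (-14.679,0.252) -> (-16.8,2.374) [heading=135, draw]
  LT 150: heading 135 -> 285
  FD 20: (-16.8,2.374) -> (-11.624,-16.945) [heading=285, draw]
]
PU: pen up
BK 11: (-11.624,-16.945) -> (-14.471,-6.32) [heading=285, move]
FD 1: (-14.471,-6.32) -> (-14.212,-7.285) [heading=285, move]
Final: pos=(-14.212,-7.285), heading=285, 13 segment(s) drawn

Answer: -14.212 -7.285 285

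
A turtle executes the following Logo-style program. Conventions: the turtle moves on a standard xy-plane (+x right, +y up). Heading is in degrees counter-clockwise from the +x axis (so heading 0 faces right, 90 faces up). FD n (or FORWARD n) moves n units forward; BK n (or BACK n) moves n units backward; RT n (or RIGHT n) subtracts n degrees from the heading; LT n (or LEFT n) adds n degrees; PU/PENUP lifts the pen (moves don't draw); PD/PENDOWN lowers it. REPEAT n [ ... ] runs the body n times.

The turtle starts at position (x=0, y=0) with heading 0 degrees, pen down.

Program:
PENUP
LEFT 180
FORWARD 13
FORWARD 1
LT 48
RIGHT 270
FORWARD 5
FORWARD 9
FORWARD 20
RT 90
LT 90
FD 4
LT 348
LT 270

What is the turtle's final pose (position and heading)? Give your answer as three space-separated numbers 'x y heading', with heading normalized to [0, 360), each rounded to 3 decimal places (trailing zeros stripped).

Executing turtle program step by step:
Start: pos=(0,0), heading=0, pen down
PU: pen up
LT 180: heading 0 -> 180
FD 13: (0,0) -> (-13,0) [heading=180, move]
FD 1: (-13,0) -> (-14,0) [heading=180, move]
LT 48: heading 180 -> 228
RT 270: heading 228 -> 318
FD 5: (-14,0) -> (-10.284,-3.346) [heading=318, move]
FD 9: (-10.284,-3.346) -> (-3.596,-9.368) [heading=318, move]
FD 20: (-3.596,-9.368) -> (11.267,-22.75) [heading=318, move]
RT 90: heading 318 -> 228
LT 90: heading 228 -> 318
FD 4: (11.267,-22.75) -> (14.24,-25.427) [heading=318, move]
LT 348: heading 318 -> 306
LT 270: heading 306 -> 216
Final: pos=(14.24,-25.427), heading=216, 0 segment(s) drawn

Answer: 14.24 -25.427 216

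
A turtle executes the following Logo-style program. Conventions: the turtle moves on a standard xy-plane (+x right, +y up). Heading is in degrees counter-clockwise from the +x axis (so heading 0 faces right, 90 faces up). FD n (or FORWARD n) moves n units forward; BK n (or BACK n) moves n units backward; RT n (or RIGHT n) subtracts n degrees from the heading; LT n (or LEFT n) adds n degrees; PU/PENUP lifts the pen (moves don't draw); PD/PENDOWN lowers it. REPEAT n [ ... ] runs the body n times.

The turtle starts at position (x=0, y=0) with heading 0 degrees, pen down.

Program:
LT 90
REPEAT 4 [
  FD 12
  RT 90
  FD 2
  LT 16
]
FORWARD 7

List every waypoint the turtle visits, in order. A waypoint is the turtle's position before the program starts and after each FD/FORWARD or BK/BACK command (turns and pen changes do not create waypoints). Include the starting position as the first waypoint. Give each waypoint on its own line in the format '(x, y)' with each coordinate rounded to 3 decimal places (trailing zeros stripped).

Answer: (0, 0)
(0, 12)
(2, 12)
(13.535, 15.308)
(14.086, 13.385)
(20.445, 3.209)
(18.749, 2.149)
(10.72, -6.769)
(9.233, -5.431)
(2.942, -2.362)

Derivation:
Executing turtle program step by step:
Start: pos=(0,0), heading=0, pen down
LT 90: heading 0 -> 90
REPEAT 4 [
  -- iteration 1/4 --
  FD 12: (0,0) -> (0,12) [heading=90, draw]
  RT 90: heading 90 -> 0
  FD 2: (0,12) -> (2,12) [heading=0, draw]
  LT 16: heading 0 -> 16
  -- iteration 2/4 --
  FD 12: (2,12) -> (13.535,15.308) [heading=16, draw]
  RT 90: heading 16 -> 286
  FD 2: (13.535,15.308) -> (14.086,13.385) [heading=286, draw]
  LT 16: heading 286 -> 302
  -- iteration 3/4 --
  FD 12: (14.086,13.385) -> (20.445,3.209) [heading=302, draw]
  RT 90: heading 302 -> 212
  FD 2: (20.445,3.209) -> (18.749,2.149) [heading=212, draw]
  LT 16: heading 212 -> 228
  -- iteration 4/4 --
  FD 12: (18.749,2.149) -> (10.72,-6.769) [heading=228, draw]
  RT 90: heading 228 -> 138
  FD 2: (10.72,-6.769) -> (9.233,-5.431) [heading=138, draw]
  LT 16: heading 138 -> 154
]
FD 7: (9.233,-5.431) -> (2.942,-2.362) [heading=154, draw]
Final: pos=(2.942,-2.362), heading=154, 9 segment(s) drawn
Waypoints (10 total):
(0, 0)
(0, 12)
(2, 12)
(13.535, 15.308)
(14.086, 13.385)
(20.445, 3.209)
(18.749, 2.149)
(10.72, -6.769)
(9.233, -5.431)
(2.942, -2.362)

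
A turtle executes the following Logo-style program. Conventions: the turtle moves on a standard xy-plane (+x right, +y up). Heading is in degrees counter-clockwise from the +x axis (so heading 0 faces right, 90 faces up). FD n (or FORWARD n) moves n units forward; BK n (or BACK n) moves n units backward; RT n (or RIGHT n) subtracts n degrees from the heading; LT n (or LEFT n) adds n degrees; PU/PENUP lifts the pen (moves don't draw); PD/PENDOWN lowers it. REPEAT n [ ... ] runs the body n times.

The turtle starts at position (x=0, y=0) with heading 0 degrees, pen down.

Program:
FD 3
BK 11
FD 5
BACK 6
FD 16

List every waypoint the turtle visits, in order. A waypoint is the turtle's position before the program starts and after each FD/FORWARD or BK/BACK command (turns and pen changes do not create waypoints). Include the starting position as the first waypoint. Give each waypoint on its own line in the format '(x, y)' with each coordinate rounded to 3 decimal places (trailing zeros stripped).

Executing turtle program step by step:
Start: pos=(0,0), heading=0, pen down
FD 3: (0,0) -> (3,0) [heading=0, draw]
BK 11: (3,0) -> (-8,0) [heading=0, draw]
FD 5: (-8,0) -> (-3,0) [heading=0, draw]
BK 6: (-3,0) -> (-9,0) [heading=0, draw]
FD 16: (-9,0) -> (7,0) [heading=0, draw]
Final: pos=(7,0), heading=0, 5 segment(s) drawn
Waypoints (6 total):
(0, 0)
(3, 0)
(-8, 0)
(-3, 0)
(-9, 0)
(7, 0)

Answer: (0, 0)
(3, 0)
(-8, 0)
(-3, 0)
(-9, 0)
(7, 0)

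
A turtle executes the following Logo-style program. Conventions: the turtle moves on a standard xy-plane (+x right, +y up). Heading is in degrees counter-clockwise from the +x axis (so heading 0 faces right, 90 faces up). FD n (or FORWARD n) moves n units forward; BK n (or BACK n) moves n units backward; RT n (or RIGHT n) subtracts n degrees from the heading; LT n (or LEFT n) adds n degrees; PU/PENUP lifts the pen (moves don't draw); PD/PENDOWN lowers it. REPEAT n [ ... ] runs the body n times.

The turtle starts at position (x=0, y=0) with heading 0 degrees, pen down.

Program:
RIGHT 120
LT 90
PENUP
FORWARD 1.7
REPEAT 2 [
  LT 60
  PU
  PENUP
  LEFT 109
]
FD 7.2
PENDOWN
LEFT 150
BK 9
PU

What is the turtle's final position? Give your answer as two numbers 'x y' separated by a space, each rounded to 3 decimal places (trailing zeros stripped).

Answer: 7.158 -15.436

Derivation:
Executing turtle program step by step:
Start: pos=(0,0), heading=0, pen down
RT 120: heading 0 -> 240
LT 90: heading 240 -> 330
PU: pen up
FD 1.7: (0,0) -> (1.472,-0.85) [heading=330, move]
REPEAT 2 [
  -- iteration 1/2 --
  LT 60: heading 330 -> 30
  PU: pen up
  PU: pen up
  LT 109: heading 30 -> 139
  -- iteration 2/2 --
  LT 60: heading 139 -> 199
  PU: pen up
  PU: pen up
  LT 109: heading 199 -> 308
]
FD 7.2: (1.472,-0.85) -> (5.905,-6.524) [heading=308, move]
PD: pen down
LT 150: heading 308 -> 98
BK 9: (5.905,-6.524) -> (7.158,-15.436) [heading=98, draw]
PU: pen up
Final: pos=(7.158,-15.436), heading=98, 1 segment(s) drawn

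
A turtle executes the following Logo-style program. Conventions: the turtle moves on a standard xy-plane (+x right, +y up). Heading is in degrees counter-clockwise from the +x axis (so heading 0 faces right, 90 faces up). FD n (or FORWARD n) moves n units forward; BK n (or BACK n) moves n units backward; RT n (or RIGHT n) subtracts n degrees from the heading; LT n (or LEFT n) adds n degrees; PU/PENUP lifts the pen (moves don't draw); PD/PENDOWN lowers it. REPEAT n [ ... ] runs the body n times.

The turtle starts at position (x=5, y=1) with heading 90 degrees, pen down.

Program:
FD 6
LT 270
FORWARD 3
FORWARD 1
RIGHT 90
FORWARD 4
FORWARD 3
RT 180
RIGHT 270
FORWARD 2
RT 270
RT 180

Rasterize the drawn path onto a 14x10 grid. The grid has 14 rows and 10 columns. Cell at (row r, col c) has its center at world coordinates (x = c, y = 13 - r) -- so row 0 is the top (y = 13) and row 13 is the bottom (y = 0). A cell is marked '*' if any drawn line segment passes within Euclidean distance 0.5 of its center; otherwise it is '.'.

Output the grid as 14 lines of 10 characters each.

Segment 0: (5,1) -> (5,7)
Segment 1: (5,7) -> (8,7)
Segment 2: (8,7) -> (9,7)
Segment 3: (9,7) -> (9,3)
Segment 4: (9,3) -> (9,-0)
Segment 5: (9,-0) -> (7,-0)

Answer: ..........
..........
..........
..........
..........
..........
.....*****
.....*...*
.....*...*
.....*...*
.....*...*
.....*...*
.....*...*
.......***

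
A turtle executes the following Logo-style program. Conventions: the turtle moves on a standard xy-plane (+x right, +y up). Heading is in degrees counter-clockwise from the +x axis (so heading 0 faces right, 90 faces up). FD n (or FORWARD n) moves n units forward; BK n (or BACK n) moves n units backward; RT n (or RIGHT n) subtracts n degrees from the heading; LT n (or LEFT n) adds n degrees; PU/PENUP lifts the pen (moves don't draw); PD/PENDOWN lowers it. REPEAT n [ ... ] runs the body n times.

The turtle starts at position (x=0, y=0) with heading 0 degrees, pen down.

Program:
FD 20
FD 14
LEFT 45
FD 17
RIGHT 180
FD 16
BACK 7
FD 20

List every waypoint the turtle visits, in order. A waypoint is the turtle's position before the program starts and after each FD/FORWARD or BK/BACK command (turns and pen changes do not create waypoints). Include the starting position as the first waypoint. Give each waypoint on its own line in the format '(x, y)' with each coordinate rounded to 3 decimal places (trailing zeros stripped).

Executing turtle program step by step:
Start: pos=(0,0), heading=0, pen down
FD 20: (0,0) -> (20,0) [heading=0, draw]
FD 14: (20,0) -> (34,0) [heading=0, draw]
LT 45: heading 0 -> 45
FD 17: (34,0) -> (46.021,12.021) [heading=45, draw]
RT 180: heading 45 -> 225
FD 16: (46.021,12.021) -> (34.707,0.707) [heading=225, draw]
BK 7: (34.707,0.707) -> (39.657,5.657) [heading=225, draw]
FD 20: (39.657,5.657) -> (25.515,-8.485) [heading=225, draw]
Final: pos=(25.515,-8.485), heading=225, 6 segment(s) drawn
Waypoints (7 total):
(0, 0)
(20, 0)
(34, 0)
(46.021, 12.021)
(34.707, 0.707)
(39.657, 5.657)
(25.515, -8.485)

Answer: (0, 0)
(20, 0)
(34, 0)
(46.021, 12.021)
(34.707, 0.707)
(39.657, 5.657)
(25.515, -8.485)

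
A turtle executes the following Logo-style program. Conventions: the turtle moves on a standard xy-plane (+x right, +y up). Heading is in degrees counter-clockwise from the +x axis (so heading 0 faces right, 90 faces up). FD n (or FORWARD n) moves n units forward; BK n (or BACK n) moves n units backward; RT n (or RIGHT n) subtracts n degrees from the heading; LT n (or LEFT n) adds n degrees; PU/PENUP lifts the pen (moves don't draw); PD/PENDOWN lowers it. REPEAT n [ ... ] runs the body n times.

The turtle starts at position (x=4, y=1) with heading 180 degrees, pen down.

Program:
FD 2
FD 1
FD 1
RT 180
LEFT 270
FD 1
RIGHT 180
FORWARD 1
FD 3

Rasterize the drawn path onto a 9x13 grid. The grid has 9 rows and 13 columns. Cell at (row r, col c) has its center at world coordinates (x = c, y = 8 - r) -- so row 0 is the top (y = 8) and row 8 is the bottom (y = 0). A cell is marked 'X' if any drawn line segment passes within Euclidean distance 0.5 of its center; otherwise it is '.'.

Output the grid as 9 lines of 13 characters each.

Answer: .............
.............
.............
.............
X............
X............
X............
XXXXX........
X............

Derivation:
Segment 0: (4,1) -> (2,1)
Segment 1: (2,1) -> (1,1)
Segment 2: (1,1) -> (0,1)
Segment 3: (0,1) -> (-0,0)
Segment 4: (-0,0) -> (-0,1)
Segment 5: (-0,1) -> (0,4)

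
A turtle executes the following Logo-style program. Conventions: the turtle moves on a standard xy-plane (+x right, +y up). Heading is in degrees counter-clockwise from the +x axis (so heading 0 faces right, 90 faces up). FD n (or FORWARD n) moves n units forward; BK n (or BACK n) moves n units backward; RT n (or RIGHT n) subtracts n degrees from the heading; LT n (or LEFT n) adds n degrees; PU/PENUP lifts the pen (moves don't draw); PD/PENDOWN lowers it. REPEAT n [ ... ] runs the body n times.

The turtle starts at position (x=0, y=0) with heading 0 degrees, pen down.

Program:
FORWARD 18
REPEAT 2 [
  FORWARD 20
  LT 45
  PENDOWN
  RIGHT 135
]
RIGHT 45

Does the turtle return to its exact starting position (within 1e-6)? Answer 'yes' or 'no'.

Executing turtle program step by step:
Start: pos=(0,0), heading=0, pen down
FD 18: (0,0) -> (18,0) [heading=0, draw]
REPEAT 2 [
  -- iteration 1/2 --
  FD 20: (18,0) -> (38,0) [heading=0, draw]
  LT 45: heading 0 -> 45
  PD: pen down
  RT 135: heading 45 -> 270
  -- iteration 2/2 --
  FD 20: (38,0) -> (38,-20) [heading=270, draw]
  LT 45: heading 270 -> 315
  PD: pen down
  RT 135: heading 315 -> 180
]
RT 45: heading 180 -> 135
Final: pos=(38,-20), heading=135, 3 segment(s) drawn

Start position: (0, 0)
Final position: (38, -20)
Distance = 42.942; >= 1e-6 -> NOT closed

Answer: no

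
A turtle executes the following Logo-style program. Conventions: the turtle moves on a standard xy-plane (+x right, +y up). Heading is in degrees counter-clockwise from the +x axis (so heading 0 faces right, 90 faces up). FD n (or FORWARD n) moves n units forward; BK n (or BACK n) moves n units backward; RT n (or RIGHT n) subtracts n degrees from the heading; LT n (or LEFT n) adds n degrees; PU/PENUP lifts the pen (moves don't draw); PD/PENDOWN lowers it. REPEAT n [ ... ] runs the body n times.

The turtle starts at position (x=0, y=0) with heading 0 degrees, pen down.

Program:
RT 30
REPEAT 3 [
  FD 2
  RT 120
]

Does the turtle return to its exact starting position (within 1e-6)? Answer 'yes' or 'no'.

Executing turtle program step by step:
Start: pos=(0,0), heading=0, pen down
RT 30: heading 0 -> 330
REPEAT 3 [
  -- iteration 1/3 --
  FD 2: (0,0) -> (1.732,-1) [heading=330, draw]
  RT 120: heading 330 -> 210
  -- iteration 2/3 --
  FD 2: (1.732,-1) -> (0,-2) [heading=210, draw]
  RT 120: heading 210 -> 90
  -- iteration 3/3 --
  FD 2: (0,-2) -> (0,0) [heading=90, draw]
  RT 120: heading 90 -> 330
]
Final: pos=(0,0), heading=330, 3 segment(s) drawn

Start position: (0, 0)
Final position: (0, 0)
Distance = 0; < 1e-6 -> CLOSED

Answer: yes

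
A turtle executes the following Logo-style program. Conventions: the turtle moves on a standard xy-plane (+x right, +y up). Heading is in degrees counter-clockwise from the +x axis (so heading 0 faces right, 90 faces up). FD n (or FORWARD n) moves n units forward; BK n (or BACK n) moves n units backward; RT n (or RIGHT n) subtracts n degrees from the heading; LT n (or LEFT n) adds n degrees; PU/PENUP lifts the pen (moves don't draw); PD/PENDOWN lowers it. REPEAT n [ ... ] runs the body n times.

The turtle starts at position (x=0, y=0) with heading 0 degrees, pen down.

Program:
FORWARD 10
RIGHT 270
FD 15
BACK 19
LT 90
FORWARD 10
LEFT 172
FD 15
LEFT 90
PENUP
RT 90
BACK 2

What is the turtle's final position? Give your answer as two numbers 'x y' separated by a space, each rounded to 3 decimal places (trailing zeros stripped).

Answer: 12.873 -5.809

Derivation:
Executing turtle program step by step:
Start: pos=(0,0), heading=0, pen down
FD 10: (0,0) -> (10,0) [heading=0, draw]
RT 270: heading 0 -> 90
FD 15: (10,0) -> (10,15) [heading=90, draw]
BK 19: (10,15) -> (10,-4) [heading=90, draw]
LT 90: heading 90 -> 180
FD 10: (10,-4) -> (0,-4) [heading=180, draw]
LT 172: heading 180 -> 352
FD 15: (0,-4) -> (14.854,-6.088) [heading=352, draw]
LT 90: heading 352 -> 82
PU: pen up
RT 90: heading 82 -> 352
BK 2: (14.854,-6.088) -> (12.873,-5.809) [heading=352, move]
Final: pos=(12.873,-5.809), heading=352, 5 segment(s) drawn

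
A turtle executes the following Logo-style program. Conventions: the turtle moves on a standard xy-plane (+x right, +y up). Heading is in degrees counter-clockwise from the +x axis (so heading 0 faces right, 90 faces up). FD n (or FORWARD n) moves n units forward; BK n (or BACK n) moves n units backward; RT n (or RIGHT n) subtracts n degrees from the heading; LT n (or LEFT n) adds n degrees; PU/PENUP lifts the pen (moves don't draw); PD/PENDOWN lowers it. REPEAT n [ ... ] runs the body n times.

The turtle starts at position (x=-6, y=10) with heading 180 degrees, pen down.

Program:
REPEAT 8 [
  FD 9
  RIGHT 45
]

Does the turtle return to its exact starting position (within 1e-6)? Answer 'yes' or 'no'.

Executing turtle program step by step:
Start: pos=(-6,10), heading=180, pen down
REPEAT 8 [
  -- iteration 1/8 --
  FD 9: (-6,10) -> (-15,10) [heading=180, draw]
  RT 45: heading 180 -> 135
  -- iteration 2/8 --
  FD 9: (-15,10) -> (-21.364,16.364) [heading=135, draw]
  RT 45: heading 135 -> 90
  -- iteration 3/8 --
  FD 9: (-21.364,16.364) -> (-21.364,25.364) [heading=90, draw]
  RT 45: heading 90 -> 45
  -- iteration 4/8 --
  FD 9: (-21.364,25.364) -> (-15,31.728) [heading=45, draw]
  RT 45: heading 45 -> 0
  -- iteration 5/8 --
  FD 9: (-15,31.728) -> (-6,31.728) [heading=0, draw]
  RT 45: heading 0 -> 315
  -- iteration 6/8 --
  FD 9: (-6,31.728) -> (0.364,25.364) [heading=315, draw]
  RT 45: heading 315 -> 270
  -- iteration 7/8 --
  FD 9: (0.364,25.364) -> (0.364,16.364) [heading=270, draw]
  RT 45: heading 270 -> 225
  -- iteration 8/8 --
  FD 9: (0.364,16.364) -> (-6,10) [heading=225, draw]
  RT 45: heading 225 -> 180
]
Final: pos=(-6,10), heading=180, 8 segment(s) drawn

Start position: (-6, 10)
Final position: (-6, 10)
Distance = 0; < 1e-6 -> CLOSED

Answer: yes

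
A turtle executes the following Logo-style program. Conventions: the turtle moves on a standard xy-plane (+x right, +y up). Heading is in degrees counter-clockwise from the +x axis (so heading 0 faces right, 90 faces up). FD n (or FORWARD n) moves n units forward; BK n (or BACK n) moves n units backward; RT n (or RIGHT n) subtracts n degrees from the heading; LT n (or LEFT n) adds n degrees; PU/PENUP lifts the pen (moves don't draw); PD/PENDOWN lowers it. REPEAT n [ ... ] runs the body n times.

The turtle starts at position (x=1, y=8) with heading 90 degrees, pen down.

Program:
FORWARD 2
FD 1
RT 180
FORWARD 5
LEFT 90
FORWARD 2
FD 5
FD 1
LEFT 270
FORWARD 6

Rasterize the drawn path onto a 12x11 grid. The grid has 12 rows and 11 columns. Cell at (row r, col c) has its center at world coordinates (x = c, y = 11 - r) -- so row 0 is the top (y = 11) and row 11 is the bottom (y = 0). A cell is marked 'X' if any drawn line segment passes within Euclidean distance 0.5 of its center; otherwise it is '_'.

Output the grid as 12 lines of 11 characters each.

Segment 0: (1,8) -> (1,10)
Segment 1: (1,10) -> (1,11)
Segment 2: (1,11) -> (1,6)
Segment 3: (1,6) -> (3,6)
Segment 4: (3,6) -> (8,6)
Segment 5: (8,6) -> (9,6)
Segment 6: (9,6) -> (9,0)

Answer: _X_________
_X_________
_X_________
_X_________
_X_________
_XXXXXXXXX_
_________X_
_________X_
_________X_
_________X_
_________X_
_________X_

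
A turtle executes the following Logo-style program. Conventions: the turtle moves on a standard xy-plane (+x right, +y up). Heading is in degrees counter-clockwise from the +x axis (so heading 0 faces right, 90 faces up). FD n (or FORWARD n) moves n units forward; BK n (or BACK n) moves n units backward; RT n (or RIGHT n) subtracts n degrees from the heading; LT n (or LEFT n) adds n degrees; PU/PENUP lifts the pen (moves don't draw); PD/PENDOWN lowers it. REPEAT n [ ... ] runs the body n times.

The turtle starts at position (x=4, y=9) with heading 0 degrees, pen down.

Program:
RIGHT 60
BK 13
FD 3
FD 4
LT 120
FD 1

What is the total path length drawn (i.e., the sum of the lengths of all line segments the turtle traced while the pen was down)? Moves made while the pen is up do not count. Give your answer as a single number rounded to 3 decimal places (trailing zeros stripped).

Answer: 21

Derivation:
Executing turtle program step by step:
Start: pos=(4,9), heading=0, pen down
RT 60: heading 0 -> 300
BK 13: (4,9) -> (-2.5,20.258) [heading=300, draw]
FD 3: (-2.5,20.258) -> (-1,17.66) [heading=300, draw]
FD 4: (-1,17.66) -> (1,14.196) [heading=300, draw]
LT 120: heading 300 -> 60
FD 1: (1,14.196) -> (1.5,15.062) [heading=60, draw]
Final: pos=(1.5,15.062), heading=60, 4 segment(s) drawn

Segment lengths:
  seg 1: (4,9) -> (-2.5,20.258), length = 13
  seg 2: (-2.5,20.258) -> (-1,17.66), length = 3
  seg 3: (-1,17.66) -> (1,14.196), length = 4
  seg 4: (1,14.196) -> (1.5,15.062), length = 1
Total = 21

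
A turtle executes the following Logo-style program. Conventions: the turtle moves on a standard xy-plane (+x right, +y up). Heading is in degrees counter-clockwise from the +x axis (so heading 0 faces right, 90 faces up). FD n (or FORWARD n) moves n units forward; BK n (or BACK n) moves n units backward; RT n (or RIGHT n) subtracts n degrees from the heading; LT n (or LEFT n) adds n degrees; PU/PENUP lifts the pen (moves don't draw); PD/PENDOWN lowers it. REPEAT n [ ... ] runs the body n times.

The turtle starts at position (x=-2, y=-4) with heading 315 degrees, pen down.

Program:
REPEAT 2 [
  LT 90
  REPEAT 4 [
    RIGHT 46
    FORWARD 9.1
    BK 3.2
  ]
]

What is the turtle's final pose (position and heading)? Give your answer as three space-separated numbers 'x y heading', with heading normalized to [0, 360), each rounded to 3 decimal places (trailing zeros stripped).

Executing turtle program step by step:
Start: pos=(-2,-4), heading=315, pen down
REPEAT 2 [
  -- iteration 1/2 --
  LT 90: heading 315 -> 45
  REPEAT 4 [
    -- iteration 1/4 --
    RT 46: heading 45 -> 359
    FD 9.1: (-2,-4) -> (7.099,-4.159) [heading=359, draw]
    BK 3.2: (7.099,-4.159) -> (3.899,-4.103) [heading=359, draw]
    -- iteration 2/4 --
    RT 46: heading 359 -> 313
    FD 9.1: (3.899,-4.103) -> (10.105,-10.758) [heading=313, draw]
    BK 3.2: (10.105,-10.758) -> (7.923,-8.418) [heading=313, draw]
    -- iteration 3/4 --
    RT 46: heading 313 -> 267
    FD 9.1: (7.923,-8.418) -> (7.447,-17.505) [heading=267, draw]
    BK 3.2: (7.447,-17.505) -> (7.614,-14.31) [heading=267, draw]
    -- iteration 4/4 --
    RT 46: heading 267 -> 221
    FD 9.1: (7.614,-14.31) -> (0.746,-20.28) [heading=221, draw]
    BK 3.2: (0.746,-20.28) -> (3.161,-18.181) [heading=221, draw]
  ]
  -- iteration 2/2 --
  LT 90: heading 221 -> 311
  REPEAT 4 [
    -- iteration 1/4 --
    RT 46: heading 311 -> 265
    FD 9.1: (3.161,-18.181) -> (2.368,-27.246) [heading=265, draw]
    BK 3.2: (2.368,-27.246) -> (2.647,-24.058) [heading=265, draw]
    -- iteration 2/4 --
    RT 46: heading 265 -> 219
    FD 9.1: (2.647,-24.058) -> (-4.425,-29.785) [heading=219, draw]
    BK 3.2: (-4.425,-29.785) -> (-1.938,-27.771) [heading=219, draw]
    -- iteration 3/4 --
    RT 46: heading 219 -> 173
    FD 9.1: (-1.938,-27.771) -> (-10.97,-26.662) [heading=173, draw]
    BK 3.2: (-10.97,-26.662) -> (-7.794,-27.052) [heading=173, draw]
    -- iteration 4/4 --
    RT 46: heading 173 -> 127
    FD 9.1: (-7.794,-27.052) -> (-13.271,-19.785) [heading=127, draw]
    BK 3.2: (-13.271,-19.785) -> (-11.345,-22.34) [heading=127, draw]
  ]
]
Final: pos=(-11.345,-22.34), heading=127, 16 segment(s) drawn

Answer: -11.345 -22.34 127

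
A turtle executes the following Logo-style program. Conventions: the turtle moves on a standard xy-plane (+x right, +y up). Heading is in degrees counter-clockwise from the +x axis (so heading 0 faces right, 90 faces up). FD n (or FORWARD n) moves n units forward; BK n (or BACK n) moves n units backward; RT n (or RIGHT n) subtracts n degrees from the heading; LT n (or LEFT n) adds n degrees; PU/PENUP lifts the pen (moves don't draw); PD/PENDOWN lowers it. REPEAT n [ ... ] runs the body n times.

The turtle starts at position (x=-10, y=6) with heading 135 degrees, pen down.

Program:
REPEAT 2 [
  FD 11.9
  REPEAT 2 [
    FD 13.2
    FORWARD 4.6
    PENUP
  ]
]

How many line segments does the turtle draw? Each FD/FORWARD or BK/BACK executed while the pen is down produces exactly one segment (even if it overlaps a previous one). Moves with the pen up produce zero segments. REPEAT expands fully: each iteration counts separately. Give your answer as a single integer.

Executing turtle program step by step:
Start: pos=(-10,6), heading=135, pen down
REPEAT 2 [
  -- iteration 1/2 --
  FD 11.9: (-10,6) -> (-18.415,14.415) [heading=135, draw]
  REPEAT 2 [
    -- iteration 1/2 --
    FD 13.2: (-18.415,14.415) -> (-27.748,23.748) [heading=135, draw]
    FD 4.6: (-27.748,23.748) -> (-31.001,27.001) [heading=135, draw]
    PU: pen up
    -- iteration 2/2 --
    FD 13.2: (-31.001,27.001) -> (-40.335,36.335) [heading=135, move]
    FD 4.6: (-40.335,36.335) -> (-43.588,39.588) [heading=135, move]
    PU: pen up
  ]
  -- iteration 2/2 --
  FD 11.9: (-43.588,39.588) -> (-52.002,48.002) [heading=135, move]
  REPEAT 2 [
    -- iteration 1/2 --
    FD 13.2: (-52.002,48.002) -> (-61.336,57.336) [heading=135, move]
    FD 4.6: (-61.336,57.336) -> (-64.589,60.589) [heading=135, move]
    PU: pen up
    -- iteration 2/2 --
    FD 13.2: (-64.589,60.589) -> (-73.922,69.922) [heading=135, move]
    FD 4.6: (-73.922,69.922) -> (-77.175,73.175) [heading=135, move]
    PU: pen up
  ]
]
Final: pos=(-77.175,73.175), heading=135, 3 segment(s) drawn
Segments drawn: 3

Answer: 3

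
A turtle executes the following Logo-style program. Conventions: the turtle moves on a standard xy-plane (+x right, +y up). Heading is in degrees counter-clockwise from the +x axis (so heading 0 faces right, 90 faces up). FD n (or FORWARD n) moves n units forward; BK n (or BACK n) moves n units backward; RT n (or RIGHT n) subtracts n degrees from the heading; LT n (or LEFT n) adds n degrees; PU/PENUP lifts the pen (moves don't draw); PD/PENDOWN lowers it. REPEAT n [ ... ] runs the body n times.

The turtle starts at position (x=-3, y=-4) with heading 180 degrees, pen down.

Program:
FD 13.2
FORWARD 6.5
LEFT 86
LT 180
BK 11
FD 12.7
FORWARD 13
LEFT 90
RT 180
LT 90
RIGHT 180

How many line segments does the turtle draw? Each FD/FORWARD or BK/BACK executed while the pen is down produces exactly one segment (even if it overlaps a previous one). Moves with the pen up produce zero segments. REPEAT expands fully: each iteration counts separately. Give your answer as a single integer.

Executing turtle program step by step:
Start: pos=(-3,-4), heading=180, pen down
FD 13.2: (-3,-4) -> (-16.2,-4) [heading=180, draw]
FD 6.5: (-16.2,-4) -> (-22.7,-4) [heading=180, draw]
LT 86: heading 180 -> 266
LT 180: heading 266 -> 86
BK 11: (-22.7,-4) -> (-23.467,-14.973) [heading=86, draw]
FD 12.7: (-23.467,-14.973) -> (-22.581,-2.304) [heading=86, draw]
FD 13: (-22.581,-2.304) -> (-21.675,10.664) [heading=86, draw]
LT 90: heading 86 -> 176
RT 180: heading 176 -> 356
LT 90: heading 356 -> 86
RT 180: heading 86 -> 266
Final: pos=(-21.675,10.664), heading=266, 5 segment(s) drawn
Segments drawn: 5

Answer: 5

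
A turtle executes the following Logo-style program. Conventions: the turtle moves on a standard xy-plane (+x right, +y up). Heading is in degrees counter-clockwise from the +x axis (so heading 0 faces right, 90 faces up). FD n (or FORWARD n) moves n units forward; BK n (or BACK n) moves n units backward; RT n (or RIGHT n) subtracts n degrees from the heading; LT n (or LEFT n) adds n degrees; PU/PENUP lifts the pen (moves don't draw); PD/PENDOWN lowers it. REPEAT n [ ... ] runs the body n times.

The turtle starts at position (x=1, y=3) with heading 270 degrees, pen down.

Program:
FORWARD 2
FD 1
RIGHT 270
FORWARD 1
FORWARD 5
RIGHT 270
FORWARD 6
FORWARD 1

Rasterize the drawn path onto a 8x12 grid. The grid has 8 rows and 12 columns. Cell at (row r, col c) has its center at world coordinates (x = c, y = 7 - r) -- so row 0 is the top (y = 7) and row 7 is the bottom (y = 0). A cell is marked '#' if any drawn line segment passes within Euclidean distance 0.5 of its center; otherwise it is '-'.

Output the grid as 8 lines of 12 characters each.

Answer: -------#----
-------#----
-------#----
-------#----
-#-----#----
-#-----#----
-#-----#----
-#######----

Derivation:
Segment 0: (1,3) -> (1,1)
Segment 1: (1,1) -> (1,0)
Segment 2: (1,0) -> (2,0)
Segment 3: (2,0) -> (7,0)
Segment 4: (7,0) -> (7,6)
Segment 5: (7,6) -> (7,7)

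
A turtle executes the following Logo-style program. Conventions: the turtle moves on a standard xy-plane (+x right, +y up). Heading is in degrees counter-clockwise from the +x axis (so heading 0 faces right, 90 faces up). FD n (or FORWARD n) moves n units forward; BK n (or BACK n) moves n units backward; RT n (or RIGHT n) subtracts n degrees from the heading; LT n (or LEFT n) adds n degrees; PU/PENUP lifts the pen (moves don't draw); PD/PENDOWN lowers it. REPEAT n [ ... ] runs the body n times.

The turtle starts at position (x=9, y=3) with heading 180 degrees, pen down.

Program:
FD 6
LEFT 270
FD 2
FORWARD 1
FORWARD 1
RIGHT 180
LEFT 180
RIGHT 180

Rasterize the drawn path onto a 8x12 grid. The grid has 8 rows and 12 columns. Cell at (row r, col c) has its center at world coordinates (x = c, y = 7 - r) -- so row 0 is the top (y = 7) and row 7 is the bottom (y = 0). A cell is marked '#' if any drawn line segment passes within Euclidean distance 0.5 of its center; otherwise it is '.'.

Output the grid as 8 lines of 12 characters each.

Answer: ...#........
...#........
...#........
...#........
...#######..
............
............
............

Derivation:
Segment 0: (9,3) -> (3,3)
Segment 1: (3,3) -> (3,5)
Segment 2: (3,5) -> (3,6)
Segment 3: (3,6) -> (3,7)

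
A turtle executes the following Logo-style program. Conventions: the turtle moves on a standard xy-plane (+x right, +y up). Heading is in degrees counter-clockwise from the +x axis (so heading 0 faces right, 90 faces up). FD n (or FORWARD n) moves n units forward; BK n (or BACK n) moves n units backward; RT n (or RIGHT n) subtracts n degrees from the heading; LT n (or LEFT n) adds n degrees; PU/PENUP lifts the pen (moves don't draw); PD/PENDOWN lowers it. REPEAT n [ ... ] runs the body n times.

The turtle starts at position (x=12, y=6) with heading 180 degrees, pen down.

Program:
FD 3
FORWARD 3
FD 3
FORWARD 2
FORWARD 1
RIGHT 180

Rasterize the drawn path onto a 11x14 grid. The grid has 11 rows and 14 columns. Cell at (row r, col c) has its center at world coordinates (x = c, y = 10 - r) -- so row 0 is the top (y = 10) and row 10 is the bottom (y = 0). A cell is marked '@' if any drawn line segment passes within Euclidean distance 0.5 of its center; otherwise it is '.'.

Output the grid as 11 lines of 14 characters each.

Answer: ..............
..............
..............
..............
@@@@@@@@@@@@@.
..............
..............
..............
..............
..............
..............

Derivation:
Segment 0: (12,6) -> (9,6)
Segment 1: (9,6) -> (6,6)
Segment 2: (6,6) -> (3,6)
Segment 3: (3,6) -> (1,6)
Segment 4: (1,6) -> (0,6)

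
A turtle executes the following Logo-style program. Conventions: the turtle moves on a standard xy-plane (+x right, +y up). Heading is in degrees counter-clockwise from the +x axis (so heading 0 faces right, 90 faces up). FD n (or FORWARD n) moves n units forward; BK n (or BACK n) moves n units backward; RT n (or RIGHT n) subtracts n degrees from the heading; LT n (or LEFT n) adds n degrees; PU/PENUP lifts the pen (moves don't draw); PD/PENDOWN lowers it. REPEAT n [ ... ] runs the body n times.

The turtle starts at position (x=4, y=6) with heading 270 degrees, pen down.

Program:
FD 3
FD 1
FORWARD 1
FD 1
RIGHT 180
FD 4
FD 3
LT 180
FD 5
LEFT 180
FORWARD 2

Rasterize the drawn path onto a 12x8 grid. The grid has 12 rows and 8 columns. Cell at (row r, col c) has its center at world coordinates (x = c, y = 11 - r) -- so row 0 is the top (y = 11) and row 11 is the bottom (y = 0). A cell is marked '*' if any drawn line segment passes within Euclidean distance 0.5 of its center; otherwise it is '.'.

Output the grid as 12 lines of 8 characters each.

Answer: ........
........
........
........
....*...
....*...
....*...
....*...
....*...
....*...
....*...
....*...

Derivation:
Segment 0: (4,6) -> (4,3)
Segment 1: (4,3) -> (4,2)
Segment 2: (4,2) -> (4,1)
Segment 3: (4,1) -> (4,0)
Segment 4: (4,0) -> (4,4)
Segment 5: (4,4) -> (4,7)
Segment 6: (4,7) -> (4,2)
Segment 7: (4,2) -> (4,4)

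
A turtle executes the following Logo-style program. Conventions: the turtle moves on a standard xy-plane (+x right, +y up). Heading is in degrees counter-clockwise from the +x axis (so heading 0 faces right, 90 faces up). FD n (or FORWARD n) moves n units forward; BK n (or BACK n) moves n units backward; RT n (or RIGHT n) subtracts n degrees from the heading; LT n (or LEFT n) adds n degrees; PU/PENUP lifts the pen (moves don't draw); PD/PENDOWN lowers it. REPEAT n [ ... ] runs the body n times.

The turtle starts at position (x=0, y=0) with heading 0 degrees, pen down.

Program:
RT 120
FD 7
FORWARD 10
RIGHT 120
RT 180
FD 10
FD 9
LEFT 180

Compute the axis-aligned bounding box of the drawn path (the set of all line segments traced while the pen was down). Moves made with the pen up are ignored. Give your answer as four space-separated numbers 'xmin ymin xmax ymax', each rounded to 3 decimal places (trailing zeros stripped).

Answer: -8.5 -31.177 1 0

Derivation:
Executing turtle program step by step:
Start: pos=(0,0), heading=0, pen down
RT 120: heading 0 -> 240
FD 7: (0,0) -> (-3.5,-6.062) [heading=240, draw]
FD 10: (-3.5,-6.062) -> (-8.5,-14.722) [heading=240, draw]
RT 120: heading 240 -> 120
RT 180: heading 120 -> 300
FD 10: (-8.5,-14.722) -> (-3.5,-23.383) [heading=300, draw]
FD 9: (-3.5,-23.383) -> (1,-31.177) [heading=300, draw]
LT 180: heading 300 -> 120
Final: pos=(1,-31.177), heading=120, 4 segment(s) drawn

Segment endpoints: x in {-8.5, -3.5, -3.5, 0, 1}, y in {-31.177, -23.383, -14.722, -6.062, 0}
xmin=-8.5, ymin=-31.177, xmax=1, ymax=0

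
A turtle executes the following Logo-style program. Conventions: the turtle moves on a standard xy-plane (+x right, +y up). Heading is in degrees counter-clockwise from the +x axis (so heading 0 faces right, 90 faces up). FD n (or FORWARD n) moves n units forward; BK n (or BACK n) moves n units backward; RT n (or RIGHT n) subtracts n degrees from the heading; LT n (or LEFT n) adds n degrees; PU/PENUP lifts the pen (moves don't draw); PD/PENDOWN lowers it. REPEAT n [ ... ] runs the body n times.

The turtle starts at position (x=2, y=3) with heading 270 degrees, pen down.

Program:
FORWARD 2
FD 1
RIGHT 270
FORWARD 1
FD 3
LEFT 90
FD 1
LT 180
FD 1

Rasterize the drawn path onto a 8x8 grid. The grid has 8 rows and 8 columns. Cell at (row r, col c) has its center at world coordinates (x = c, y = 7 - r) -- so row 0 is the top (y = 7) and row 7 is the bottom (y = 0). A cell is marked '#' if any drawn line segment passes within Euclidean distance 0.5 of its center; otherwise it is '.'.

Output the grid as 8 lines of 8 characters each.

Segment 0: (2,3) -> (2,1)
Segment 1: (2,1) -> (2,0)
Segment 2: (2,0) -> (3,0)
Segment 3: (3,0) -> (6,0)
Segment 4: (6,0) -> (6,1)
Segment 5: (6,1) -> (6,0)

Answer: ........
........
........
........
..#.....
..#.....
..#...#.
..#####.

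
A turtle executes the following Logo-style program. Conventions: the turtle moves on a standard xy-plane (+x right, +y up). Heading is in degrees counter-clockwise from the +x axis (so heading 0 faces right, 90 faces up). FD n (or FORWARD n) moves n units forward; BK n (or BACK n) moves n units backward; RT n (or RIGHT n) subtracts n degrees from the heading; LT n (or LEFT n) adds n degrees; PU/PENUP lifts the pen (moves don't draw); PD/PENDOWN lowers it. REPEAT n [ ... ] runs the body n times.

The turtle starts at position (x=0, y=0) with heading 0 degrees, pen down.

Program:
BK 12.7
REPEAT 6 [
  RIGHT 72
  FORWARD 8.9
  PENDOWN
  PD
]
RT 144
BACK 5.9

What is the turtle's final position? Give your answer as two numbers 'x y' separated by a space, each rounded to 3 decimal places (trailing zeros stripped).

Answer: -5.177 -11.932

Derivation:
Executing turtle program step by step:
Start: pos=(0,0), heading=0, pen down
BK 12.7: (0,0) -> (-12.7,0) [heading=0, draw]
REPEAT 6 [
  -- iteration 1/6 --
  RT 72: heading 0 -> 288
  FD 8.9: (-12.7,0) -> (-9.95,-8.464) [heading=288, draw]
  PD: pen down
  PD: pen down
  -- iteration 2/6 --
  RT 72: heading 288 -> 216
  FD 8.9: (-9.95,-8.464) -> (-17.15,-13.696) [heading=216, draw]
  PD: pen down
  PD: pen down
  -- iteration 3/6 --
  RT 72: heading 216 -> 144
  FD 8.9: (-17.15,-13.696) -> (-24.35,-8.464) [heading=144, draw]
  PD: pen down
  PD: pen down
  -- iteration 4/6 --
  RT 72: heading 144 -> 72
  FD 8.9: (-24.35,-8.464) -> (-21.6,0) [heading=72, draw]
  PD: pen down
  PD: pen down
  -- iteration 5/6 --
  RT 72: heading 72 -> 0
  FD 8.9: (-21.6,0) -> (-12.7,0) [heading=0, draw]
  PD: pen down
  PD: pen down
  -- iteration 6/6 --
  RT 72: heading 0 -> 288
  FD 8.9: (-12.7,0) -> (-9.95,-8.464) [heading=288, draw]
  PD: pen down
  PD: pen down
]
RT 144: heading 288 -> 144
BK 5.9: (-9.95,-8.464) -> (-5.177,-11.932) [heading=144, draw]
Final: pos=(-5.177,-11.932), heading=144, 8 segment(s) drawn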